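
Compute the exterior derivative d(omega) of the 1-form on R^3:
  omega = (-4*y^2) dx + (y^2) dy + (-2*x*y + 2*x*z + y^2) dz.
d(omega) = (8*y) dx ∧ dy + (-2*y + 2*z) dx ∧ dz + (-2*x + 2*y) dy ∧ dz

For a 1-form omega = sum_i f_i dx_i, the exterior derivative is
  d(omega) = sum_{i < j} (∂f_j/∂x_i - ∂f_i/∂x_j) dx_i ∧ dx_j.
  coefficient of dx ∧ dy: ∂f_2/∂x - ∂f_1/∂y = ∂(y^2)/∂x - ∂(-4*y^2)/∂y = 8*y
  coefficient of dx ∧ dz: ∂f_3/∂x - ∂f_1/∂z = ∂(-2*x*y + 2*x*z + y^2)/∂x - ∂(-4*y^2)/∂z = -2*y + 2*z
  coefficient of dy ∧ dz: ∂f_3/∂y - ∂f_2/∂z = ∂(-2*x*y + 2*x*z + y^2)/∂y - ∂(y^2)/∂z = -2*x + 2*y
Assembling: d(omega) = (8*y) dx ∧ dy + (-2*y + 2*z) dx ∧ dz + (-2*x + 2*y) dy ∧ dz.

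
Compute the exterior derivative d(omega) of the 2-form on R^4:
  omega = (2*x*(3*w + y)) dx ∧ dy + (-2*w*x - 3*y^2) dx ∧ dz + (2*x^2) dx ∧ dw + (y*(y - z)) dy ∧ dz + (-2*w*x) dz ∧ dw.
d(omega) = (6*x) dx ∧ dy ∧ dw + (6*y) dx ∧ dy ∧ dz + (-2*w - 2*x) dx ∧ dz ∧ dw

For a 2-form omega = sum_{i<j} g_{ij} dx_i ∧ dx_j, the exterior derivative is
  d(omega) = sum_{i<j} d(g_{ij}) ∧ dx_i ∧ dx_j = sum_{i<j, k} (∂g_{ij}/∂x_k) dx_k ∧ dx_i ∧ dx_j.
Expand each term, using dx_k ∧ dx_i ∧ dx_j = sgn(permutation) dx_{(a)} ∧ dx_{(b)} ∧ dx_{(c)} with (a < b < c) sorted:
  d(2*x*(3*w + y)) includes (∂/∂w)(2*x*(3*w + y)) dw = (6*x) dw, which multiplied by dx ∧ dy gives (6*x) dx ∧ dy ∧ dw
  d(-2*w*x - 3*y^2) includes (∂/∂y)(-2*w*x - 3*y^2) dy = (-6*y) dy, which multiplied by dx ∧ dz gives (6*y) dx ∧ dy ∧ dz
  d(-2*w*x - 3*y^2) includes (∂/∂w)(-2*w*x - 3*y^2) dw = (-2*x) dw, which multiplied by dx ∧ dz gives (-2*x) dx ∧ dz ∧ dw
  d(-2*w*x) includes (∂/∂x)(-2*w*x) dx = (-2*w) dx, which multiplied by dz ∧ dw gives (-2*w) dx ∧ dz ∧ dw
Collecting like 3-forms: d(omega) = (6*x) dx ∧ dy ∧ dw + (6*y) dx ∧ dy ∧ dz + (-2*w - 2*x) dx ∧ dz ∧ dw.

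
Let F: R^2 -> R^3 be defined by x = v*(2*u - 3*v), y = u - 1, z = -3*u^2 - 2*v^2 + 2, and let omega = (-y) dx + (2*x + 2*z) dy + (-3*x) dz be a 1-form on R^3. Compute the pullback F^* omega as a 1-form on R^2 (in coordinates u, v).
F^* omega = (36*u^2*v - 6*u^2 - 54*u*v^2 + 2*u*v - 10*v^2 + 2*v + 4) du + (-2*u^2 + 24*u*v^2 + 6*u*v + 2*u - 36*v^3 - 6*v) dv

Using F^*(f dg) = (f ∘ F) d(g ∘ F), substitute each coordinate x_i by F_i(u, v) in f_i, and replace dx_i by d F_i = (∂F_i/∂u) du + (∂F_i/∂v) dv.
  For the x component: f_1(F) = 1 - u; d F_1 = (2*v) du + (2*u - 6*v) dv
  For the y component: f_2(F) = -6*u^2 + 4*u*v - 10*v^2 + 4; d F_2 = (1) du + (0) dv
  For the z component: f_3(F) = 3*v*(-2*u + 3*v); d F_3 = (-6*u) du + (-4*v) dv
Combining and collecting du, dv coefficients:
  coeff of du: 36*u^2*v - 6*u^2 - 54*u*v^2 + 2*u*v - 10*v^2 + 2*v + 4
  coeff of dv: -2*u^2 + 24*u*v^2 + 6*u*v + 2*u - 36*v^3 - 6*v
F^* omega = (36*u^2*v - 6*u^2 - 54*u*v^2 + 2*u*v - 10*v^2 + 2*v + 4) du + (-2*u^2 + 24*u*v^2 + 6*u*v + 2*u - 36*v^3 - 6*v) dv.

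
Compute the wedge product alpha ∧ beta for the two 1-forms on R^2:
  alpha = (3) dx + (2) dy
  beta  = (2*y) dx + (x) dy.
alpha ∧ beta = (3*x - 4*y) dx ∧ dy

Distribute the wedge, using dx_i ∧ dx_j = -dx_j ∧ dx_i and dx_i ∧ dx_i = 0. For each pair (i, j) with i < j, the coefficient of dx_i ∧ dx_j in alpha ∧ beta is (alpha_i * beta_j - alpha_j * beta_i). Collecting: alpha ∧ beta = (3*x - 4*y) dx ∧ dy.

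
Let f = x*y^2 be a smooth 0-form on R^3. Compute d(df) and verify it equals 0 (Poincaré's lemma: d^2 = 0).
d(df) = 0

Step 1: df = sum_i (∂f/∂x_i) dx_i = (y^2) dx + (2*x*y) dy + (0) dz.
Step 2: Apply d again. Using the 1-form formula, the coefficient of dx ∧ dy in d(df) is ∂^2 f/∂x ∂y - ∂^2 f/∂y ∂x = (2*y) - (2*y) = 0 (equality of mixed partials for smooth f).
Similarly for dx ∧ dz and dy ∧ dz — all coefficients vanish. So d(df) = 0.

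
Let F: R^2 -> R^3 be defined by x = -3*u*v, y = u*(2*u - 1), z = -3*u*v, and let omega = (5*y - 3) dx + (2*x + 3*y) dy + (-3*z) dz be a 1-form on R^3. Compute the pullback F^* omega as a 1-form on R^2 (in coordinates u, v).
F^* omega = (24*u^3 - 54*u^2*v - 18*u^2 - 27*u*v^2 + 21*u*v + 3*u + 9*v) du + (3*u*(-10*u^2 - 9*u*v + 5*u + 3)) dv

Using F^*(f dg) = (f ∘ F) d(g ∘ F), substitute each coordinate x_i by F_i(u, v) in f_i, and replace dx_i by d F_i = (∂F_i/∂u) du + (∂F_i/∂v) dv.
  For the x component: f_1(F) = 10*u^2 - 5*u - 3; d F_1 = (-3*v) du + (-3*u) dv
  For the y component: f_2(F) = 3*u*(2*u - 2*v - 1); d F_2 = (4*u - 1) du + (0) dv
  For the z component: f_3(F) = 9*u*v; d F_3 = (-3*v) du + (-3*u) dv
Combining and collecting du, dv coefficients:
  coeff of du: 24*u^3 - 54*u^2*v - 18*u^2 - 27*u*v^2 + 21*u*v + 3*u + 9*v
  coeff of dv: 3*u*(-10*u^2 - 9*u*v + 5*u + 3)
F^* omega = (24*u^3 - 54*u^2*v - 18*u^2 - 27*u*v^2 + 21*u*v + 3*u + 9*v) du + (3*u*(-10*u^2 - 9*u*v + 5*u + 3)) dv.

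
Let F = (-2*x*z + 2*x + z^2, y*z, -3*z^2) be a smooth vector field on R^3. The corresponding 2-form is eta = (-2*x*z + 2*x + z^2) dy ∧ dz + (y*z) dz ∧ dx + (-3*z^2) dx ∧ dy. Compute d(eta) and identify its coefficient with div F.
d(eta) = (2 - 7*z) dx ∧ dy ∧ dz; div F = 2 - 7*z

For a 2-form in R^3 of the form above, applying d gives a 3-form with coefficient ∂P/∂x + ∂Q/∂y + ∂R/∂z:
  ∂P/∂x = 2 - 2*z
  ∂Q/∂y = z
  ∂R/∂z = -6*z
Sum = 2 - 7*z, which is exactly div F.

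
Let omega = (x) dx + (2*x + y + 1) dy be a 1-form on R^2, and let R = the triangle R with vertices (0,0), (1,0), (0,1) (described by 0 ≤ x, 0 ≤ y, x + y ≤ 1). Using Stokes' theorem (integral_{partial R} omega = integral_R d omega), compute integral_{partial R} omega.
integral_(partial R) omega = 1

Stokes: integral_partial_R omega = integral_R d omega with d omega = (∂Q/∂x - ∂P/∂y) dx ∧ dy.
  ∂Q/∂x = 2
  ∂P/∂y = 0
  integrand = ∂Q/∂x - ∂P/∂y = 2.
Integrating over R: integral_0^1 integral_0^{1-x} (2) dy dx = 1.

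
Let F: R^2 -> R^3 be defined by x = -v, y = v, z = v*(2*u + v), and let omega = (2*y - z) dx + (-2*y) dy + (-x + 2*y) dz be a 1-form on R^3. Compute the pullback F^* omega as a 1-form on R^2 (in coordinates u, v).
F^* omega = (6*v^2) du + (v*(8*u + 7*v - 4)) dv

Using F^*(f dg) = (f ∘ F) d(g ∘ F), substitute each coordinate x_i by F_i(u, v) in f_i, and replace dx_i by d F_i = (∂F_i/∂u) du + (∂F_i/∂v) dv.
  For the x component: f_1(F) = v*(-2*u - v + 2); d F_1 = (0) du + (-1) dv
  For the y component: f_2(F) = -2*v; d F_2 = (0) du + (1) dv
  For the z component: f_3(F) = 3*v; d F_3 = (2*v) du + (2*u + 2*v) dv
Combining and collecting du, dv coefficients:
  coeff of du: 6*v^2
  coeff of dv: v*(8*u + 7*v - 4)
F^* omega = (6*v^2) du + (v*(8*u + 7*v - 4)) dv.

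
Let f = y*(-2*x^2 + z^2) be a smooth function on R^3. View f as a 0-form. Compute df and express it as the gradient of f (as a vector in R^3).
df = (-4*x*y) dx + (-2*x^2 + z^2) dy + (2*y*z) dz; grad f = (-4*x*y, -2*x^2 + z^2, 2*y*z)

For a 0-form f, d f = (∂f/∂x) dx + (∂f/∂y) dy + (∂f/∂z) dz. The components of the vector representation are exactly the entries of grad f in Cartesian coordinates:
  ∂f/∂x = -4*x*y
  ∂f/∂y = -2*x^2 + z^2
  ∂f/∂z = 2*y*z.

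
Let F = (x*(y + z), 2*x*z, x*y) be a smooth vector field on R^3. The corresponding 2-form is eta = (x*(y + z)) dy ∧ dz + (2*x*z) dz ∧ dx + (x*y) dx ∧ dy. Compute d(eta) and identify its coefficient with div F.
d(eta) = (y + z) dx ∧ dy ∧ dz; div F = y + z

For a 2-form in R^3 of the form above, applying d gives a 3-form with coefficient ∂P/∂x + ∂Q/∂y + ∂R/∂z:
  ∂P/∂x = y + z
  ∂Q/∂y = 0
  ∂R/∂z = 0
Sum = y + z, which is exactly div F.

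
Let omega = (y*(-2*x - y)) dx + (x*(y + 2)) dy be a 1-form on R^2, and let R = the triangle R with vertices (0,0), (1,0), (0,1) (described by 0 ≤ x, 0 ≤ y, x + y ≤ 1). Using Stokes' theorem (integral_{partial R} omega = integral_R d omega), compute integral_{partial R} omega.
integral_(partial R) omega = 11/6

Stokes: integral_partial_R omega = integral_R d omega with d omega = (∂Q/∂x - ∂P/∂y) dx ∧ dy.
  ∂Q/∂x = y + 2
  ∂P/∂y = -2*x - 2*y
  integrand = ∂Q/∂x - ∂P/∂y = 2*x + 3*y + 2.
Integrating over R: integral_0^1 integral_0^{1-x} (2*x + 3*y + 2) dy dx = 11/6.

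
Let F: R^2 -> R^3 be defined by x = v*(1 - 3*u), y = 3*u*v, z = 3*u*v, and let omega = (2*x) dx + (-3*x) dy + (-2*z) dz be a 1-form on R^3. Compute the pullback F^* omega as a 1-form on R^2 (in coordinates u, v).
F^* omega = (v^2*(27*u - 15)) du + (v*(27*u^2 - 21*u + 2)) dv

Using F^*(f dg) = (f ∘ F) d(g ∘ F), substitute each coordinate x_i by F_i(u, v) in f_i, and replace dx_i by d F_i = (∂F_i/∂u) du + (∂F_i/∂v) dv.
  For the x component: f_1(F) = 2*v*(1 - 3*u); d F_1 = (-3*v) du + (1 - 3*u) dv
  For the y component: f_2(F) = 3*v*(3*u - 1); d F_2 = (3*v) du + (3*u) dv
  For the z component: f_3(F) = -6*u*v; d F_3 = (3*v) du + (3*u) dv
Combining and collecting du, dv coefficients:
  coeff of du: v^2*(27*u - 15)
  coeff of dv: v*(27*u^2 - 21*u + 2)
F^* omega = (v^2*(27*u - 15)) du + (v*(27*u^2 - 21*u + 2)) dv.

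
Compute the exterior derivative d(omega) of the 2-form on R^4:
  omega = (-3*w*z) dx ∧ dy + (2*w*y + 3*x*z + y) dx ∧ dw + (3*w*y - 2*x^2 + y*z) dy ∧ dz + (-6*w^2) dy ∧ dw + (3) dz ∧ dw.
d(omega) = (-3*w - 4*x) dx ∧ dy ∧ dz + (-2*w - 3*z - 1) dx ∧ dy ∧ dw + (-3*x) dx ∧ dz ∧ dw + (3*y) dy ∧ dz ∧ dw

For a 2-form omega = sum_{i<j} g_{ij} dx_i ∧ dx_j, the exterior derivative is
  d(omega) = sum_{i<j} d(g_{ij}) ∧ dx_i ∧ dx_j = sum_{i<j, k} (∂g_{ij}/∂x_k) dx_k ∧ dx_i ∧ dx_j.
Expand each term, using dx_k ∧ dx_i ∧ dx_j = sgn(permutation) dx_{(a)} ∧ dx_{(b)} ∧ dx_{(c)} with (a < b < c) sorted:
  d(-3*w*z) includes (∂/∂z)(-3*w*z) dz = (-3*w) dz, which multiplied by dx ∧ dy gives (-3*w) dx ∧ dy ∧ dz
  d(-3*w*z) includes (∂/∂w)(-3*w*z) dw = (-3*z) dw, which multiplied by dx ∧ dy gives (-3*z) dx ∧ dy ∧ dw
  d(2*w*y + 3*x*z + y) includes (∂/∂y)(2*w*y + 3*x*z + y) dy = (2*w + 1) dy, which multiplied by dx ∧ dw gives (-2*w - 1) dx ∧ dy ∧ dw
  d(2*w*y + 3*x*z + y) includes (∂/∂z)(2*w*y + 3*x*z + y) dz = (3*x) dz, which multiplied by dx ∧ dw gives (-3*x) dx ∧ dz ∧ dw
  d(3*w*y - 2*x^2 + y*z) includes (∂/∂x)(3*w*y - 2*x^2 + y*z) dx = (-4*x) dx, which multiplied by dy ∧ dz gives (-4*x) dx ∧ dy ∧ dz
  d(3*w*y - 2*x^2 + y*z) includes (∂/∂w)(3*w*y - 2*x^2 + y*z) dw = (3*y) dw, which multiplied by dy ∧ dz gives (3*y) dy ∧ dz ∧ dw
Collecting like 3-forms: d(omega) = (-3*w - 4*x) dx ∧ dy ∧ dz + (-2*w - 3*z - 1) dx ∧ dy ∧ dw + (-3*x) dx ∧ dz ∧ dw + (3*y) dy ∧ dz ∧ dw.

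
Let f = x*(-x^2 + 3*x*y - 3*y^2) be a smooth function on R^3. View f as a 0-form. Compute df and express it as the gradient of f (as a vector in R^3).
df = (-3*x^2 + 6*x*y - 3*y^2) dx + (3*x*(x - 2*y)) dy + (0) dz; grad f = (-3*x^2 + 6*x*y - 3*y^2, 3*x*(x - 2*y), 0)

For a 0-form f, d f = (∂f/∂x) dx + (∂f/∂y) dy + (∂f/∂z) dz. The components of the vector representation are exactly the entries of grad f in Cartesian coordinates:
  ∂f/∂x = -3*x^2 + 6*x*y - 3*y^2
  ∂f/∂y = 3*x*(x - 2*y)
  ∂f/∂z = 0.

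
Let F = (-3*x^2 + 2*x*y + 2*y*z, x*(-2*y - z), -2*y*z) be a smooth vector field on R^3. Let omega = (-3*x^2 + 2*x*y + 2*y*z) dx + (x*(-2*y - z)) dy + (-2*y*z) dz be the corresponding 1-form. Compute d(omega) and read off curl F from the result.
d(omega) = (x - 2*z) dy ∧ dz + (2*y) dz ∧ dx + (-2*x - 2*y - 3*z) dx ∧ dy; curl F = (x - 2*z, 2*y, -2*x - 2*y - 3*z)

d omega = sum_{i<j} (∂f_j/∂x_i - ∂f_i/∂x_j) dx_i ∧ dx_j. Under the identification (dy ∧ dz, dz ∧ dx, dx ∧ dy) ↔ (e_x, e_y, e_z), the coefficients are exactly the components of curl F. Compute:
  ∂R/∂y - ∂Q/∂z = (-2*z) - (-x) = x - 2*z
  ∂P/∂z - ∂R/∂x = (2*y) - (0) = 2*y
  ∂Q/∂x - ∂P/∂y = (-2*y - z) - (2*x + 2*z) = -2*x - 2*y - 3*z.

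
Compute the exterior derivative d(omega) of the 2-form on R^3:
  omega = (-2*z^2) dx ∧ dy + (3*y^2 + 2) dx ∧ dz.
d(omega) = (-6*y - 4*z) dx ∧ dy ∧ dz

For a 2-form omega = sum_{i<j} g_{ij} dx_i ∧ dx_j, the exterior derivative is
  d(omega) = sum_{i<j} d(g_{ij}) ∧ dx_i ∧ dx_j = sum_{i<j, k} (∂g_{ij}/∂x_k) dx_k ∧ dx_i ∧ dx_j.
Expand each term, using dx_k ∧ dx_i ∧ dx_j = sgn(permutation) dx_{(a)} ∧ dx_{(b)} ∧ dx_{(c)} with (a < b < c) sorted:
  d(-2*z^2) includes (∂/∂z)(-2*z^2) dz = (-4*z) dz, which multiplied by dx ∧ dy gives (-4*z) dx ∧ dy ∧ dz
  d(3*y^2 + 2) includes (∂/∂y)(3*y^2 + 2) dy = (6*y) dy, which multiplied by dx ∧ dz gives (-6*y) dx ∧ dy ∧ dz
Collecting like 3-forms: d(omega) = (-6*y - 4*z) dx ∧ dy ∧ dz.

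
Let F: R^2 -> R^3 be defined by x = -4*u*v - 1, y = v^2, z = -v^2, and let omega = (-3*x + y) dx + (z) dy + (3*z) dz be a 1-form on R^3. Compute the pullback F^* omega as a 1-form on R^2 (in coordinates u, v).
F^* omega = (4*v*(-12*u*v - v^2 - 3)) du + (-48*u^2*v - 4*u*v^2 - 12*u + 4*v^3) dv

Using F^*(f dg) = (f ∘ F) d(g ∘ F), substitute each coordinate x_i by F_i(u, v) in f_i, and replace dx_i by d F_i = (∂F_i/∂u) du + (∂F_i/∂v) dv.
  For the x component: f_1(F) = 12*u*v + v^2 + 3; d F_1 = (-4*v) du + (-4*u) dv
  For the y component: f_2(F) = -v^2; d F_2 = (0) du + (2*v) dv
  For the z component: f_3(F) = -3*v^2; d F_3 = (0) du + (-2*v) dv
Combining and collecting du, dv coefficients:
  coeff of du: 4*v*(-12*u*v - v^2 - 3)
  coeff of dv: -48*u^2*v - 4*u*v^2 - 12*u + 4*v^3
F^* omega = (4*v*(-12*u*v - v^2 - 3)) du + (-48*u^2*v - 4*u*v^2 - 12*u + 4*v^3) dv.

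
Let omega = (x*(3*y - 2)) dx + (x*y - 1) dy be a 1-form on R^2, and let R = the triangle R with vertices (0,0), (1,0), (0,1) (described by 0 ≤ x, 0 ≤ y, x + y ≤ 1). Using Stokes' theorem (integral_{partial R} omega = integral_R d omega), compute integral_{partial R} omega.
integral_(partial R) omega = -1/3

Stokes: integral_partial_R omega = integral_R d omega with d omega = (∂Q/∂x - ∂P/∂y) dx ∧ dy.
  ∂Q/∂x = y
  ∂P/∂y = 3*x
  integrand = ∂Q/∂x - ∂P/∂y = -3*x + y.
Integrating over R: integral_0^1 integral_0^{1-x} (-3*x + y) dy dx = -1/3.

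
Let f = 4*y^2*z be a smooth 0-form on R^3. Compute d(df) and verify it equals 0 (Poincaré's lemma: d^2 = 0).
d(df) = 0

Step 1: df = sum_i (∂f/∂x_i) dx_i = (0) dx + (8*y*z) dy + (4*y^2) dz.
Step 2: Apply d again. Using the 1-form formula, the coefficient of dx ∧ dy in d(df) is ∂^2 f/∂x ∂y - ∂^2 f/∂y ∂x = (0) - (0) = 0 (equality of mixed partials for smooth f).
Similarly for dx ∧ dz and dy ∧ dz — all coefficients vanish. So d(df) = 0.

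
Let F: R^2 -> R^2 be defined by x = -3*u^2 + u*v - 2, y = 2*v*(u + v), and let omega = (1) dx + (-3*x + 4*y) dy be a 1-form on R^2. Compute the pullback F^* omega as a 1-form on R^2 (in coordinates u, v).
F^* omega = (18*u^2*v + 10*u*v^2 - 6*u + 16*v^3 + 13*v) du + (18*u^3 + 46*u^2*v + 36*u*v^2 + 13*u + 32*v^3 + 24*v) dv

Using F^*(f dg) = (f ∘ F) d(g ∘ F), substitute each coordinate x_i by F_i(u, v) in f_i, and replace dx_i by d F_i = (∂F_i/∂u) du + (∂F_i/∂v) dv.
  For the x component: f_1(F) = 1; d F_1 = (-6*u + v) du + (u) dv
  For the y component: f_2(F) = 9*u^2 + 5*u*v + 8*v^2 + 6; d F_2 = (2*v) du + (2*u + 4*v) dv
Combining and collecting du, dv coefficients:
  coeff of du: 18*u^2*v + 10*u*v^2 - 6*u + 16*v^3 + 13*v
  coeff of dv: 18*u^3 + 46*u^2*v + 36*u*v^2 + 13*u + 32*v^3 + 24*v
F^* omega = (18*u^2*v + 10*u*v^2 - 6*u + 16*v^3 + 13*v) du + (18*u^3 + 46*u^2*v + 36*u*v^2 + 13*u + 32*v^3 + 24*v) dv.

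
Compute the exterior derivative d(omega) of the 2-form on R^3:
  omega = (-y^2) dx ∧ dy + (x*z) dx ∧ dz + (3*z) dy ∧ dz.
d(omega) = 0

For a 2-form omega = sum_{i<j} g_{ij} dx_i ∧ dx_j, the exterior derivative is
  d(omega) = sum_{i<j} d(g_{ij}) ∧ dx_i ∧ dx_j = sum_{i<j, k} (∂g_{ij}/∂x_k) dx_k ∧ dx_i ∧ dx_j.
Expand each term, using dx_k ∧ dx_i ∧ dx_j = sgn(permutation) dx_{(a)} ∧ dx_{(b)} ∧ dx_{(c)} with (a < b < c) sorted:

Collecting like 3-forms: d(omega) = 0.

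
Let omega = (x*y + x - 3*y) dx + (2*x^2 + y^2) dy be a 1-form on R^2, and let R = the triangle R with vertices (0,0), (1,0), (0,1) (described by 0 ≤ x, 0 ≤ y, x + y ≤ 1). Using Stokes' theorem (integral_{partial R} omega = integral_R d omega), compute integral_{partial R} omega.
integral_(partial R) omega = 2

Stokes: integral_partial_R omega = integral_R d omega with d omega = (∂Q/∂x - ∂P/∂y) dx ∧ dy.
  ∂Q/∂x = 4*x
  ∂P/∂y = x - 3
  integrand = ∂Q/∂x - ∂P/∂y = 3*x + 3.
Integrating over R: integral_0^1 integral_0^{1-x} (3*x + 3) dy dx = 2.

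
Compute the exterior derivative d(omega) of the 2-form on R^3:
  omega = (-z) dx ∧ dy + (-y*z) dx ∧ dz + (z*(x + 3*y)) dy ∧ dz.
d(omega) = (2*z - 1) dx ∧ dy ∧ dz

For a 2-form omega = sum_{i<j} g_{ij} dx_i ∧ dx_j, the exterior derivative is
  d(omega) = sum_{i<j} d(g_{ij}) ∧ dx_i ∧ dx_j = sum_{i<j, k} (∂g_{ij}/∂x_k) dx_k ∧ dx_i ∧ dx_j.
Expand each term, using dx_k ∧ dx_i ∧ dx_j = sgn(permutation) dx_{(a)} ∧ dx_{(b)} ∧ dx_{(c)} with (a < b < c) sorted:
  d(-z) includes (∂/∂z)(-z) dz = (-1) dz, which multiplied by dx ∧ dy gives (-1) dx ∧ dy ∧ dz
  d(-y*z) includes (∂/∂y)(-y*z) dy = (-z) dy, which multiplied by dx ∧ dz gives (z) dx ∧ dy ∧ dz
  d(z*(x + 3*y)) includes (∂/∂x)(z*(x + 3*y)) dx = (z) dx, which multiplied by dy ∧ dz gives (z) dx ∧ dy ∧ dz
Collecting like 3-forms: d(omega) = (2*z - 1) dx ∧ dy ∧ dz.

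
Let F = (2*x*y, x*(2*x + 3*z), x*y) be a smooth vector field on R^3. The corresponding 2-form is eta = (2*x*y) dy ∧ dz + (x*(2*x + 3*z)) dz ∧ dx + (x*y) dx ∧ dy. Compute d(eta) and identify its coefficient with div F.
d(eta) = (2*y) dx ∧ dy ∧ dz; div F = 2*y

For a 2-form in R^3 of the form above, applying d gives a 3-form with coefficient ∂P/∂x + ∂Q/∂y + ∂R/∂z:
  ∂P/∂x = 2*y
  ∂Q/∂y = 0
  ∂R/∂z = 0
Sum = 2*y, which is exactly div F.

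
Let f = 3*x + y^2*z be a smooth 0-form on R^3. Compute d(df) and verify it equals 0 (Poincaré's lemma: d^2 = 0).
d(df) = 0

Step 1: df = sum_i (∂f/∂x_i) dx_i = (3) dx + (2*y*z) dy + (y^2) dz.
Step 2: Apply d again. Using the 1-form formula, the coefficient of dx ∧ dy in d(df) is ∂^2 f/∂x ∂y - ∂^2 f/∂y ∂x = (0) - (0) = 0 (equality of mixed partials for smooth f).
Similarly for dx ∧ dz and dy ∧ dz — all coefficients vanish. So d(df) = 0.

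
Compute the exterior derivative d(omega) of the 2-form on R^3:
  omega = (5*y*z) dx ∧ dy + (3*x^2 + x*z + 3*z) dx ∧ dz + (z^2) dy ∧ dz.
d(omega) = (5*y) dx ∧ dy ∧ dz

For a 2-form omega = sum_{i<j} g_{ij} dx_i ∧ dx_j, the exterior derivative is
  d(omega) = sum_{i<j} d(g_{ij}) ∧ dx_i ∧ dx_j = sum_{i<j, k} (∂g_{ij}/∂x_k) dx_k ∧ dx_i ∧ dx_j.
Expand each term, using dx_k ∧ dx_i ∧ dx_j = sgn(permutation) dx_{(a)} ∧ dx_{(b)} ∧ dx_{(c)} with (a < b < c) sorted:
  d(5*y*z) includes (∂/∂z)(5*y*z) dz = (5*y) dz, which multiplied by dx ∧ dy gives (5*y) dx ∧ dy ∧ dz
Collecting like 3-forms: d(omega) = (5*y) dx ∧ dy ∧ dz.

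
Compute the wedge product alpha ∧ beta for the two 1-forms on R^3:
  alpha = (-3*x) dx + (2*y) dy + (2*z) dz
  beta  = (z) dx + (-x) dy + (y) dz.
alpha ∧ beta = (3*x^2 - 2*y*z) dx ∧ dy + (-3*x*y - 2*z^2) dx ∧ dz + (2*x*z + 2*y^2) dy ∧ dz

Distribute the wedge, using dx_i ∧ dx_j = -dx_j ∧ dx_i and dx_i ∧ dx_i = 0. For each pair (i, j) with i < j, the coefficient of dx_i ∧ dx_j in alpha ∧ beta is (alpha_i * beta_j - alpha_j * beta_i). Collecting: alpha ∧ beta = (3*x^2 - 2*y*z) dx ∧ dy + (-3*x*y - 2*z^2) dx ∧ dz + (2*x*z + 2*y^2) dy ∧ dz.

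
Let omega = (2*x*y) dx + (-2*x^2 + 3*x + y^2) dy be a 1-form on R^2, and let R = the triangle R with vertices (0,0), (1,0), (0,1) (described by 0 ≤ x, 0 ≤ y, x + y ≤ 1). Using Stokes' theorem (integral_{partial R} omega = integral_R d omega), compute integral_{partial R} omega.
integral_(partial R) omega = 1/2

Stokes: integral_partial_R omega = integral_R d omega with d omega = (∂Q/∂x - ∂P/∂y) dx ∧ dy.
  ∂Q/∂x = 3 - 4*x
  ∂P/∂y = 2*x
  integrand = ∂Q/∂x - ∂P/∂y = 3 - 6*x.
Integrating over R: integral_0^1 integral_0^{1-x} (3 - 6*x) dy dx = 1/2.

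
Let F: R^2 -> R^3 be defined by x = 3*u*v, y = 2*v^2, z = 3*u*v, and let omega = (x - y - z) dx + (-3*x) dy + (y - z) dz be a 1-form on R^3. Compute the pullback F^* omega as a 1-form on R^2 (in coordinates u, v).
F^* omega = (-9*u*v^2) du + (9*u*v*(-u - 4*v)) dv

Using F^*(f dg) = (f ∘ F) d(g ∘ F), substitute each coordinate x_i by F_i(u, v) in f_i, and replace dx_i by d F_i = (∂F_i/∂u) du + (∂F_i/∂v) dv.
  For the x component: f_1(F) = -2*v^2; d F_1 = (3*v) du + (3*u) dv
  For the y component: f_2(F) = -9*u*v; d F_2 = (0) du + (4*v) dv
  For the z component: f_3(F) = v*(-3*u + 2*v); d F_3 = (3*v) du + (3*u) dv
Combining and collecting du, dv coefficients:
  coeff of du: -9*u*v^2
  coeff of dv: 9*u*v*(-u - 4*v)
F^* omega = (-9*u*v^2) du + (9*u*v*(-u - 4*v)) dv.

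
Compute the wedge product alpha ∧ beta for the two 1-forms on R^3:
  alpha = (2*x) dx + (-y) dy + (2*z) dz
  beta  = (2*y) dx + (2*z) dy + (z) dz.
alpha ∧ beta = (4*x*z + 2*y^2) dx ∧ dy + (2*z*(x - 2*y)) dx ∧ dz + (-z*(y + 4*z)) dy ∧ dz

Distribute the wedge, using dx_i ∧ dx_j = -dx_j ∧ dx_i and dx_i ∧ dx_i = 0. For each pair (i, j) with i < j, the coefficient of dx_i ∧ dx_j in alpha ∧ beta is (alpha_i * beta_j - alpha_j * beta_i). Collecting: alpha ∧ beta = (4*x*z + 2*y^2) dx ∧ dy + (2*z*(x - 2*y)) dx ∧ dz + (-z*(y + 4*z)) dy ∧ dz.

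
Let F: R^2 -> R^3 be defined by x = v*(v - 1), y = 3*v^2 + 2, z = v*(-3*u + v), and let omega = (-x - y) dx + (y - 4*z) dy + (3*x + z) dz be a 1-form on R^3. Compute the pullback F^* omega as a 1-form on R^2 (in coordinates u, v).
F^* omega = (v^2*(9*u - 12*v + 9)) du + (9*u^2*v + 54*u*v^2 + 9*u*v - 6*v^3 + 7*v + 2) dv

Using F^*(f dg) = (f ∘ F) d(g ∘ F), substitute each coordinate x_i by F_i(u, v) in f_i, and replace dx_i by d F_i = (∂F_i/∂u) du + (∂F_i/∂v) dv.
  For the x component: f_1(F) = -4*v^2 + v - 2; d F_1 = (0) du + (2*v - 1) dv
  For the y component: f_2(F) = 12*u*v - v^2 + 2; d F_2 = (0) du + (6*v) dv
  For the z component: f_3(F) = v*(-3*u + 4*v - 3); d F_3 = (-3*v) du + (-3*u + 2*v) dv
Combining and collecting du, dv coefficients:
  coeff of du: v^2*(9*u - 12*v + 9)
  coeff of dv: 9*u^2*v + 54*u*v^2 + 9*u*v - 6*v^3 + 7*v + 2
F^* omega = (v^2*(9*u - 12*v + 9)) du + (9*u^2*v + 54*u*v^2 + 9*u*v - 6*v^3 + 7*v + 2) dv.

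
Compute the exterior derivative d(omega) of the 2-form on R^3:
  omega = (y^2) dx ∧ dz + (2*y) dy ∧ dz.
d(omega) = (-2*y) dx ∧ dy ∧ dz

For a 2-form omega = sum_{i<j} g_{ij} dx_i ∧ dx_j, the exterior derivative is
  d(omega) = sum_{i<j} d(g_{ij}) ∧ dx_i ∧ dx_j = sum_{i<j, k} (∂g_{ij}/∂x_k) dx_k ∧ dx_i ∧ dx_j.
Expand each term, using dx_k ∧ dx_i ∧ dx_j = sgn(permutation) dx_{(a)} ∧ dx_{(b)} ∧ dx_{(c)} with (a < b < c) sorted:
  d(y^2) includes (∂/∂y)(y^2) dy = (2*y) dy, which multiplied by dx ∧ dz gives (-2*y) dx ∧ dy ∧ dz
Collecting like 3-forms: d(omega) = (-2*y) dx ∧ dy ∧ dz.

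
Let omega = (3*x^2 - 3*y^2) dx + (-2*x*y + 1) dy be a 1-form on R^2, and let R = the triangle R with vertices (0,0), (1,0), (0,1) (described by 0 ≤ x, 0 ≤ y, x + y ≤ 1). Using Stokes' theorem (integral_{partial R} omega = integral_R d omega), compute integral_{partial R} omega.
integral_(partial R) omega = 2/3

Stokes: integral_partial_R omega = integral_R d omega with d omega = (∂Q/∂x - ∂P/∂y) dx ∧ dy.
  ∂Q/∂x = -2*y
  ∂P/∂y = -6*y
  integrand = ∂Q/∂x - ∂P/∂y = 4*y.
Integrating over R: integral_0^1 integral_0^{1-x} (4*y) dy dx = 2/3.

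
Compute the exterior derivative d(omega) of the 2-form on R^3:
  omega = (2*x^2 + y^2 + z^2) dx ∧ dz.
d(omega) = (-2*y) dx ∧ dy ∧ dz

For a 2-form omega = sum_{i<j} g_{ij} dx_i ∧ dx_j, the exterior derivative is
  d(omega) = sum_{i<j} d(g_{ij}) ∧ dx_i ∧ dx_j = sum_{i<j, k} (∂g_{ij}/∂x_k) dx_k ∧ dx_i ∧ dx_j.
Expand each term, using dx_k ∧ dx_i ∧ dx_j = sgn(permutation) dx_{(a)} ∧ dx_{(b)} ∧ dx_{(c)} with (a < b < c) sorted:
  d(2*x^2 + y^2 + z^2) includes (∂/∂y)(2*x^2 + y^2 + z^2) dy = (2*y) dy, which multiplied by dx ∧ dz gives (-2*y) dx ∧ dy ∧ dz
Collecting like 3-forms: d(omega) = (-2*y) dx ∧ dy ∧ dz.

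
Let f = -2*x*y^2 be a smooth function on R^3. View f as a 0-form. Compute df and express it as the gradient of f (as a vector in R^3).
df = (-2*y^2) dx + (-4*x*y) dy + (0) dz; grad f = (-2*y^2, -4*x*y, 0)

For a 0-form f, d f = (∂f/∂x) dx + (∂f/∂y) dy + (∂f/∂z) dz. The components of the vector representation are exactly the entries of grad f in Cartesian coordinates:
  ∂f/∂x = -2*y^2
  ∂f/∂y = -4*x*y
  ∂f/∂z = 0.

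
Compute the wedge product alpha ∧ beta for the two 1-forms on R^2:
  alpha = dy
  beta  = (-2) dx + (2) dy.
alpha ∧ beta = (2) dx ∧ dy

Distribute the wedge, using dx_i ∧ dx_j = -dx_j ∧ dx_i and dx_i ∧ dx_i = 0. For each pair (i, j) with i < j, the coefficient of dx_i ∧ dx_j in alpha ∧ beta is (alpha_i * beta_j - alpha_j * beta_i). Collecting: alpha ∧ beta = (2) dx ∧ dy.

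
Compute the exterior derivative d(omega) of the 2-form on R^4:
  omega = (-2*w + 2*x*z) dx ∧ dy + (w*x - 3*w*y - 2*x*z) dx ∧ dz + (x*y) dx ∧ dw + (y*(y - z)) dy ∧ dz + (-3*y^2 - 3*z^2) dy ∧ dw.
d(omega) = (3*w + 2*x) dx ∧ dy ∧ dz + (-x - 2) dx ∧ dy ∧ dw + (x - 3*y) dx ∧ dz ∧ dw + (6*z) dy ∧ dz ∧ dw

For a 2-form omega = sum_{i<j} g_{ij} dx_i ∧ dx_j, the exterior derivative is
  d(omega) = sum_{i<j} d(g_{ij}) ∧ dx_i ∧ dx_j = sum_{i<j, k} (∂g_{ij}/∂x_k) dx_k ∧ dx_i ∧ dx_j.
Expand each term, using dx_k ∧ dx_i ∧ dx_j = sgn(permutation) dx_{(a)} ∧ dx_{(b)} ∧ dx_{(c)} with (a < b < c) sorted:
  d(-2*w + 2*x*z) includes (∂/∂z)(-2*w + 2*x*z) dz = (2*x) dz, which multiplied by dx ∧ dy gives (2*x) dx ∧ dy ∧ dz
  d(-2*w + 2*x*z) includes (∂/∂w)(-2*w + 2*x*z) dw = (-2) dw, which multiplied by dx ∧ dy gives (-2) dx ∧ dy ∧ dw
  d(w*x - 3*w*y - 2*x*z) includes (∂/∂y)(w*x - 3*w*y - 2*x*z) dy = (-3*w) dy, which multiplied by dx ∧ dz gives (3*w) dx ∧ dy ∧ dz
  d(w*x - 3*w*y - 2*x*z) includes (∂/∂w)(w*x - 3*w*y - 2*x*z) dw = (x - 3*y) dw, which multiplied by dx ∧ dz gives (x - 3*y) dx ∧ dz ∧ dw
  d(x*y) includes (∂/∂y)(x*y) dy = (x) dy, which multiplied by dx ∧ dw gives (-x) dx ∧ dy ∧ dw
  d(-3*y^2 - 3*z^2) includes (∂/∂z)(-3*y^2 - 3*z^2) dz = (-6*z) dz, which multiplied by dy ∧ dw gives (6*z) dy ∧ dz ∧ dw
Collecting like 3-forms: d(omega) = (3*w + 2*x) dx ∧ dy ∧ dz + (-x - 2) dx ∧ dy ∧ dw + (x - 3*y) dx ∧ dz ∧ dw + (6*z) dy ∧ dz ∧ dw.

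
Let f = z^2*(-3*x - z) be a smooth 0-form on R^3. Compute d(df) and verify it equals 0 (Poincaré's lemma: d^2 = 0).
d(df) = 0

Step 1: df = sum_i (∂f/∂x_i) dx_i = (-3*z^2) dx + (0) dy + (3*z*(-2*x - z)) dz.
Step 2: Apply d again. Using the 1-form formula, the coefficient of dx ∧ dy in d(df) is ∂^2 f/∂x ∂y - ∂^2 f/∂y ∂x = (0) - (0) = 0 (equality of mixed partials for smooth f).
Similarly for dx ∧ dz and dy ∧ dz — all coefficients vanish. So d(df) = 0.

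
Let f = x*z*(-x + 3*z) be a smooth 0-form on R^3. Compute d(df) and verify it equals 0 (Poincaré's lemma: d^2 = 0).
d(df) = 0

Step 1: df = sum_i (∂f/∂x_i) dx_i = (z*(-2*x + 3*z)) dx + (0) dy + (x*(-x + 6*z)) dz.
Step 2: Apply d again. Using the 1-form formula, the coefficient of dx ∧ dy in d(df) is ∂^2 f/∂x ∂y - ∂^2 f/∂y ∂x = (0) - (0) = 0 (equality of mixed partials for smooth f).
Similarly for dx ∧ dz and dy ∧ dz — all coefficients vanish. So d(df) = 0.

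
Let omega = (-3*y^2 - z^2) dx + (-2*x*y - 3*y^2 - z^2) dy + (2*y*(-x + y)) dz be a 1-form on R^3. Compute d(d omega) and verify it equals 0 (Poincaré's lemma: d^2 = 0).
d(d omega) = 0

Step 1: d omega = sum_{i<j} (∂f_j/∂x_i - ∂f_i/∂x_j) dx_i ∧ dx_j:
  coeff of dx ∧ dy: 4*y
  coeff of dx ∧ dz: -2*y + 2*z
  coeff of dy ∧ dz: -2*x + 4*y + 2*z
Step 2: Apply d again to each 2-form coefficient. The only possible 3-form in R^3 is dx ∧ dy ∧ dz, with coefficient
  ∂(coeff of dy∧dz)/∂x - ∂(coeff of dx∧dz)/∂y + ∂(coeff of dx∧dy)/∂z
  = ∂/∂x (-2*x + 4*y + 2*z) - ∂/∂y (-2*y + 2*z) + ∂/∂z (4*y).
Each of these terms simplifies to sums of mixed partials that cancel in pairs. The result is 0 (by equality of mixed partials for smooth functions — Schwarz / Clairaut).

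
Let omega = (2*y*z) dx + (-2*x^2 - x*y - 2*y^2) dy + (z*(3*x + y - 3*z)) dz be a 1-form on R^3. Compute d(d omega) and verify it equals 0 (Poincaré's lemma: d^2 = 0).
d(d omega) = 0

Step 1: d omega = sum_{i<j} (∂f_j/∂x_i - ∂f_i/∂x_j) dx_i ∧ dx_j:
  coeff of dx ∧ dy: -4*x - y - 2*z
  coeff of dx ∧ dz: -2*y + 3*z
  coeff of dy ∧ dz: z
Step 2: Apply d again to each 2-form coefficient. The only possible 3-form in R^3 is dx ∧ dy ∧ dz, with coefficient
  ∂(coeff of dy∧dz)/∂x - ∂(coeff of dx∧dz)/∂y + ∂(coeff of dx∧dy)/∂z
  = ∂/∂x (z) - ∂/∂y (-2*y + 3*z) + ∂/∂z (-4*x - y - 2*z).
Each of these terms simplifies to sums of mixed partials that cancel in pairs. The result is 0 (by equality of mixed partials for smooth functions — Schwarz / Clairaut).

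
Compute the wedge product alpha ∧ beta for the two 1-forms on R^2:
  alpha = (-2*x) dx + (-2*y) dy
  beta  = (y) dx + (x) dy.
alpha ∧ beta = (-2*x^2 + 2*y^2) dx ∧ dy

Distribute the wedge, using dx_i ∧ dx_j = -dx_j ∧ dx_i and dx_i ∧ dx_i = 0. For each pair (i, j) with i < j, the coefficient of dx_i ∧ dx_j in alpha ∧ beta is (alpha_i * beta_j - alpha_j * beta_i). Collecting: alpha ∧ beta = (-2*x^2 + 2*y^2) dx ∧ dy.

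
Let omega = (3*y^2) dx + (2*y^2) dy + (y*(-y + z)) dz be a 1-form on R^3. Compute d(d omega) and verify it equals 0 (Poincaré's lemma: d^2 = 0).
d(d omega) = 0

Step 1: d omega = sum_{i<j} (∂f_j/∂x_i - ∂f_i/∂x_j) dx_i ∧ dx_j:
  coeff of dx ∧ dy: -6*y
  coeff of dx ∧ dz: 0
  coeff of dy ∧ dz: -2*y + z
Step 2: Apply d again to each 2-form coefficient. The only possible 3-form in R^3 is dx ∧ dy ∧ dz, with coefficient
  ∂(coeff of dy∧dz)/∂x - ∂(coeff of dx∧dz)/∂y + ∂(coeff of dx∧dy)/∂z
  = ∂/∂x (-2*y + z) - ∂/∂y (0) + ∂/∂z (-6*y).
Each of these terms simplifies to sums of mixed partials that cancel in pairs. The result is 0 (by equality of mixed partials for smooth functions — Schwarz / Clairaut).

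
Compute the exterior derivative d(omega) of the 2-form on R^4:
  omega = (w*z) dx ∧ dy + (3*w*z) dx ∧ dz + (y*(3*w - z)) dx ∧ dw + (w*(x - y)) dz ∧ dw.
d(omega) = (w) dx ∧ dy ∧ dz + (-3*w + 2*z) dx ∧ dy ∧ dw + (w + y + 3*z) dx ∧ dz ∧ dw + (-w) dy ∧ dz ∧ dw

For a 2-form omega = sum_{i<j} g_{ij} dx_i ∧ dx_j, the exterior derivative is
  d(omega) = sum_{i<j} d(g_{ij}) ∧ dx_i ∧ dx_j = sum_{i<j, k} (∂g_{ij}/∂x_k) dx_k ∧ dx_i ∧ dx_j.
Expand each term, using dx_k ∧ dx_i ∧ dx_j = sgn(permutation) dx_{(a)} ∧ dx_{(b)} ∧ dx_{(c)} with (a < b < c) sorted:
  d(w*z) includes (∂/∂z)(w*z) dz = (w) dz, which multiplied by dx ∧ dy gives (w) dx ∧ dy ∧ dz
  d(w*z) includes (∂/∂w)(w*z) dw = (z) dw, which multiplied by dx ∧ dy gives (z) dx ∧ dy ∧ dw
  d(3*w*z) includes (∂/∂w)(3*w*z) dw = (3*z) dw, which multiplied by dx ∧ dz gives (3*z) dx ∧ dz ∧ dw
  d(y*(3*w - z)) includes (∂/∂y)(y*(3*w - z)) dy = (3*w - z) dy, which multiplied by dx ∧ dw gives (-3*w + z) dx ∧ dy ∧ dw
  d(y*(3*w - z)) includes (∂/∂z)(y*(3*w - z)) dz = (-y) dz, which multiplied by dx ∧ dw gives (y) dx ∧ dz ∧ dw
  d(w*(x - y)) includes (∂/∂x)(w*(x - y)) dx = (w) dx, which multiplied by dz ∧ dw gives (w) dx ∧ dz ∧ dw
  d(w*(x - y)) includes (∂/∂y)(w*(x - y)) dy = (-w) dy, which multiplied by dz ∧ dw gives (-w) dy ∧ dz ∧ dw
Collecting like 3-forms: d(omega) = (w) dx ∧ dy ∧ dz + (-3*w + 2*z) dx ∧ dy ∧ dw + (w + y + 3*z) dx ∧ dz ∧ dw + (-w) dy ∧ dz ∧ dw.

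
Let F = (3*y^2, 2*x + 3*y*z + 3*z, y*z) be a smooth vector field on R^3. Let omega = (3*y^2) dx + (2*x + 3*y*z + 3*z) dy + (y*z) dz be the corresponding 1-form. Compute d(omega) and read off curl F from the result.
d(omega) = (-3*y + z - 3) dy ∧ dz + (0) dz ∧ dx + (2 - 6*y) dx ∧ dy; curl F = (-3*y + z - 3, 0, 2 - 6*y)

d omega = sum_{i<j} (∂f_j/∂x_i - ∂f_i/∂x_j) dx_i ∧ dx_j. Under the identification (dy ∧ dz, dz ∧ dx, dx ∧ dy) ↔ (e_x, e_y, e_z), the coefficients are exactly the components of curl F. Compute:
  ∂R/∂y - ∂Q/∂z = (z) - (3*y + 3) = -3*y + z - 3
  ∂P/∂z - ∂R/∂x = (0) - (0) = 0
  ∂Q/∂x - ∂P/∂y = (2) - (6*y) = 2 - 6*y.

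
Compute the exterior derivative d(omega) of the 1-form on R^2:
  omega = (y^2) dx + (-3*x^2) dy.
d(omega) = (-6*x - 2*y) dx ∧ dy

For a 1-form omega = sum_i f_i dx_i, the exterior derivative is
  d(omega) = sum_{i < j} (∂f_j/∂x_i - ∂f_i/∂x_j) dx_i ∧ dx_j.
  coefficient of dx ∧ dy: ∂f_2/∂x - ∂f_1/∂y = ∂(-3*x^2)/∂x - ∂(y^2)/∂y = -6*x - 2*y
Assembling: d(omega) = (-6*x - 2*y) dx ∧ dy.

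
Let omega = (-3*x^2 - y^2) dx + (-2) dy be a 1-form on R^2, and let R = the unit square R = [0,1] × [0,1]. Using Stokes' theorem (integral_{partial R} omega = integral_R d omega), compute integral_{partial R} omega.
integral_(partial R) omega = 1

Stokes: integral_partial_R omega = integral_R d omega with d omega = (∂Q/∂x - ∂P/∂y) dx ∧ dy.
  ∂Q/∂x = 0
  ∂P/∂y = -2*y
  integrand = ∂Q/∂x - ∂P/∂y = 2*y.
Integrating over R: integral_0^1 integral_0^1 (2*y) dx dy = 1.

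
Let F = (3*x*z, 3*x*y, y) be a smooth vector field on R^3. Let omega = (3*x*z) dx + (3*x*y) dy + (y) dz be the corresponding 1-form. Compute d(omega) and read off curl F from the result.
d(omega) = (1) dy ∧ dz + (3*x) dz ∧ dx + (3*y) dx ∧ dy; curl F = (1, 3*x, 3*y)

d omega = sum_{i<j} (∂f_j/∂x_i - ∂f_i/∂x_j) dx_i ∧ dx_j. Under the identification (dy ∧ dz, dz ∧ dx, dx ∧ dy) ↔ (e_x, e_y, e_z), the coefficients are exactly the components of curl F. Compute:
  ∂R/∂y - ∂Q/∂z = (1) - (0) = 1
  ∂P/∂z - ∂R/∂x = (3*x) - (0) = 3*x
  ∂Q/∂x - ∂P/∂y = (3*y) - (0) = 3*y.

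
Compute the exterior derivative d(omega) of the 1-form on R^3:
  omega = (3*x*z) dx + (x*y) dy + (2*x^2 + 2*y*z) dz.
d(omega) = (y) dx ∧ dy + (x) dx ∧ dz + (2*z) dy ∧ dz

For a 1-form omega = sum_i f_i dx_i, the exterior derivative is
  d(omega) = sum_{i < j} (∂f_j/∂x_i - ∂f_i/∂x_j) dx_i ∧ dx_j.
  coefficient of dx ∧ dy: ∂f_2/∂x - ∂f_1/∂y = ∂(x*y)/∂x - ∂(3*x*z)/∂y = y
  coefficient of dx ∧ dz: ∂f_3/∂x - ∂f_1/∂z = ∂(2*x^2 + 2*y*z)/∂x - ∂(3*x*z)/∂z = x
  coefficient of dy ∧ dz: ∂f_3/∂y - ∂f_2/∂z = ∂(2*x^2 + 2*y*z)/∂y - ∂(x*y)/∂z = 2*z
Assembling: d(omega) = (y) dx ∧ dy + (x) dx ∧ dz + (2*z) dy ∧ dz.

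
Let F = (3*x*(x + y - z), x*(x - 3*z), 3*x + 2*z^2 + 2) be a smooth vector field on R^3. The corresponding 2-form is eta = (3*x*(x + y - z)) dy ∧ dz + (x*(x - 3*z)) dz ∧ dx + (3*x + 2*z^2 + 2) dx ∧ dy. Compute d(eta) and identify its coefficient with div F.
d(eta) = (6*x + 3*y + z) dx ∧ dy ∧ dz; div F = 6*x + 3*y + z

For a 2-form in R^3 of the form above, applying d gives a 3-form with coefficient ∂P/∂x + ∂Q/∂y + ∂R/∂z:
  ∂P/∂x = 6*x + 3*y - 3*z
  ∂Q/∂y = 0
  ∂R/∂z = 4*z
Sum = 6*x + 3*y + z, which is exactly div F.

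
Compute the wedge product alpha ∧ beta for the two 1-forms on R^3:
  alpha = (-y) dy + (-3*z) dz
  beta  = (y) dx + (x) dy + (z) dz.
alpha ∧ beta = (y^2) dx ∧ dy + (z*(3*x - y)) dy ∧ dz + (3*y*z) dx ∧ dz

Distribute the wedge, using dx_i ∧ dx_j = -dx_j ∧ dx_i and dx_i ∧ dx_i = 0. For each pair (i, j) with i < j, the coefficient of dx_i ∧ dx_j in alpha ∧ beta is (alpha_i * beta_j - alpha_j * beta_i). Collecting: alpha ∧ beta = (y^2) dx ∧ dy + (z*(3*x - y)) dy ∧ dz + (3*y*z) dx ∧ dz.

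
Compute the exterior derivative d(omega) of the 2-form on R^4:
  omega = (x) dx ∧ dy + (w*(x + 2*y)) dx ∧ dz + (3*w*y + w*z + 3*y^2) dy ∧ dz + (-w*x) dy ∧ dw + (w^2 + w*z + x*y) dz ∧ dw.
d(omega) = (-2*w) dx ∧ dy ∧ dz + (x + 3*y) dx ∧ dz ∧ dw + (x + 3*y + z) dy ∧ dz ∧ dw + (-w) dx ∧ dy ∧ dw

For a 2-form omega = sum_{i<j} g_{ij} dx_i ∧ dx_j, the exterior derivative is
  d(omega) = sum_{i<j} d(g_{ij}) ∧ dx_i ∧ dx_j = sum_{i<j, k} (∂g_{ij}/∂x_k) dx_k ∧ dx_i ∧ dx_j.
Expand each term, using dx_k ∧ dx_i ∧ dx_j = sgn(permutation) dx_{(a)} ∧ dx_{(b)} ∧ dx_{(c)} with (a < b < c) sorted:
  d(w*(x + 2*y)) includes (∂/∂y)(w*(x + 2*y)) dy = (2*w) dy, which multiplied by dx ∧ dz gives (-2*w) dx ∧ dy ∧ dz
  d(w*(x + 2*y)) includes (∂/∂w)(w*(x + 2*y)) dw = (x + 2*y) dw, which multiplied by dx ∧ dz gives (x + 2*y) dx ∧ dz ∧ dw
  d(3*w*y + w*z + 3*y^2) includes (∂/∂w)(3*w*y + w*z + 3*y^2) dw = (3*y + z) dw, which multiplied by dy ∧ dz gives (3*y + z) dy ∧ dz ∧ dw
  d(-w*x) includes (∂/∂x)(-w*x) dx = (-w) dx, which multiplied by dy ∧ dw gives (-w) dx ∧ dy ∧ dw
  d(w^2 + w*z + x*y) includes (∂/∂x)(w^2 + w*z + x*y) dx = (y) dx, which multiplied by dz ∧ dw gives (y) dx ∧ dz ∧ dw
  d(w^2 + w*z + x*y) includes (∂/∂y)(w^2 + w*z + x*y) dy = (x) dy, which multiplied by dz ∧ dw gives (x) dy ∧ dz ∧ dw
Collecting like 3-forms: d(omega) = (-2*w) dx ∧ dy ∧ dz + (x + 3*y) dx ∧ dz ∧ dw + (x + 3*y + z) dy ∧ dz ∧ dw + (-w) dx ∧ dy ∧ dw.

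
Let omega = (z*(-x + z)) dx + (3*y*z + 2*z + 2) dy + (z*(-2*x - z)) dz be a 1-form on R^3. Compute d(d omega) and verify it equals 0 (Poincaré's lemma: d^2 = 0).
d(d omega) = 0

Step 1: d omega = sum_{i<j} (∂f_j/∂x_i - ∂f_i/∂x_j) dx_i ∧ dx_j:
  coeff of dx ∧ dy: 0
  coeff of dx ∧ dz: x - 4*z
  coeff of dy ∧ dz: -3*y - 2
Step 2: Apply d again to each 2-form coefficient. The only possible 3-form in R^3 is dx ∧ dy ∧ dz, with coefficient
  ∂(coeff of dy∧dz)/∂x - ∂(coeff of dx∧dz)/∂y + ∂(coeff of dx∧dy)/∂z
  = ∂/∂x (-3*y - 2) - ∂/∂y (x - 4*z) + ∂/∂z (0).
Each of these terms simplifies to sums of mixed partials that cancel in pairs. The result is 0 (by equality of mixed partials for smooth functions — Schwarz / Clairaut).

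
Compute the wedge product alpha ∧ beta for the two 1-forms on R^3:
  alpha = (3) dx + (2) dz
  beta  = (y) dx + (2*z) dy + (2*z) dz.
alpha ∧ beta = (6*z) dx ∧ dy + (-2*y + 6*z) dx ∧ dz + (-4*z) dy ∧ dz

Distribute the wedge, using dx_i ∧ dx_j = -dx_j ∧ dx_i and dx_i ∧ dx_i = 0. For each pair (i, j) with i < j, the coefficient of dx_i ∧ dx_j in alpha ∧ beta is (alpha_i * beta_j - alpha_j * beta_i). Collecting: alpha ∧ beta = (6*z) dx ∧ dy + (-2*y + 6*z) dx ∧ dz + (-4*z) dy ∧ dz.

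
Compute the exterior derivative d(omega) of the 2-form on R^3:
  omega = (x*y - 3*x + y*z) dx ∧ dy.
d(omega) = (y) dx ∧ dy ∧ dz

For a 2-form omega = sum_{i<j} g_{ij} dx_i ∧ dx_j, the exterior derivative is
  d(omega) = sum_{i<j} d(g_{ij}) ∧ dx_i ∧ dx_j = sum_{i<j, k} (∂g_{ij}/∂x_k) dx_k ∧ dx_i ∧ dx_j.
Expand each term, using dx_k ∧ dx_i ∧ dx_j = sgn(permutation) dx_{(a)} ∧ dx_{(b)} ∧ dx_{(c)} with (a < b < c) sorted:
  d(x*y - 3*x + y*z) includes (∂/∂z)(x*y - 3*x + y*z) dz = (y) dz, which multiplied by dx ∧ dy gives (y) dx ∧ dy ∧ dz
Collecting like 3-forms: d(omega) = (y) dx ∧ dy ∧ dz.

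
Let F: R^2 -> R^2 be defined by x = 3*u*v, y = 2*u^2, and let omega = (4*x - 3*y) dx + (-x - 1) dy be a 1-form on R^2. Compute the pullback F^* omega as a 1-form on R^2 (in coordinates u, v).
F^* omega = (2*u*(-15*u*v + 18*v^2 - 2)) du + (18*u^2*(-u + 2*v)) dv

Using F^*(f dg) = (f ∘ F) d(g ∘ F), substitute each coordinate x_i by F_i(u, v) in f_i, and replace dx_i by d F_i = (∂F_i/∂u) du + (∂F_i/∂v) dv.
  For the x component: f_1(F) = 6*u*(-u + 2*v); d F_1 = (3*v) du + (3*u) dv
  For the y component: f_2(F) = -3*u*v - 1; d F_2 = (4*u) du + (0) dv
Combining and collecting du, dv coefficients:
  coeff of du: 2*u*(-15*u*v + 18*v^2 - 2)
  coeff of dv: 18*u^2*(-u + 2*v)
F^* omega = (2*u*(-15*u*v + 18*v^2 - 2)) du + (18*u^2*(-u + 2*v)) dv.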